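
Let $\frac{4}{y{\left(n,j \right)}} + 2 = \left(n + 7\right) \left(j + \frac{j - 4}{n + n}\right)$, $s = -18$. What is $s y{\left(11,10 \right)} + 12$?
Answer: $\frac{5838}{503} \approx 11.606$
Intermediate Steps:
$y{\left(n,j \right)} = \frac{4}{-2 + \left(7 + n\right) \left(j + \frac{-4 + j}{2 n}\right)}$ ($y{\left(n,j \right)} = \frac{4}{-2 + \left(n + 7\right) \left(j + \frac{j - 4}{n + n}\right)} = \frac{4}{-2 + \left(7 + n\right) \left(j + \frac{-4 + j}{2 n}\right)}$)
$s y{\left(11,10 \right)} + 12 = - 18 \cdot 8 \cdot 11 \frac{1}{-28 - 88 + 7 \cdot 10 + 2 \cdot 10 \cdot 11^{2} + 15 \cdot 10 \cdot 11} + 12 = - 18 \cdot 8 \cdot 11 \frac{1}{-28 - 88 + 70 + 2 \cdot 10 \cdot 121 + 1650} + 12 = - 18 \cdot 8 \cdot 11 \frac{1}{-28 - 88 + 70 + 2420 + 1650} + 12 = - 18 \cdot 8 \cdot 11 \cdot \frac{1}{4024} + 12 = \left(-18\right) \frac{11}{503} + 12 = - \frac{198}{503} + 12 = \frac{5838}{503}$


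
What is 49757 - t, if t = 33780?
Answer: 15977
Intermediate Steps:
49757 - t = 49757 - 1*33780 = 49757 - 33780 = 15977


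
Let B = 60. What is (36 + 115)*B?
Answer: 9060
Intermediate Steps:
(36 + 115)*B = (36 + 115)*60 = 151*60 = 9060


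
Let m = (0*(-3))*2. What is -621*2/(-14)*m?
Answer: 0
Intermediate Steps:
m = 0 (m = 0*2 = 0)
-621*2/(-14)*m = -621*2/(-14)*0 = -621*2*(-1/14)*0 = -(-621)*0/7 = -621*0 = 0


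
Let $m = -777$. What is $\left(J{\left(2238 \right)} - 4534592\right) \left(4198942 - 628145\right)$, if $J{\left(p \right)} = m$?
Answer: $-16194882019093$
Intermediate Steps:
$J{\left(p \right)} = -777$
$\left(J{\left(2238 \right)} - 4534592\right) \left(4198942 - 628145\right) = \left(-777 - 4534592\right) \left(4198942 - 628145\right) = \left(-4535369\right) 3570797 = -16194882019093$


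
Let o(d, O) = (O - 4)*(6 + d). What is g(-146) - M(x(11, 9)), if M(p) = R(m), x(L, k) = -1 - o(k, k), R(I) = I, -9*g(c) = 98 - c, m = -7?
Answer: -181/9 ≈ -20.111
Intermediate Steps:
g(c) = -98/9 + c/9 (g(c) = -(98 - c)/9 = -98/9 + c/9)
o(d, O) = (-4 + O)*(6 + d)
x(L, k) = 23 - k² - 2*k (x(L, k) = -1 - (-24 - 4*k + 6*k + k*k) = -1 - (-24 - 4*k + 6*k + k²) = -1 - (-24 + k² + 2*k) = -1 + (24 - k² - 2*k) = 23 - k² - 2*k)
M(p) = -7
g(-146) - M(x(11, 9)) = (-98/9 + (⅑)*(-146)) - 1*(-7) = (-98/9 - 146/9) + 7 = -244/9 + 7 = -181/9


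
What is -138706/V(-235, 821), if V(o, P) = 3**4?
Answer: -138706/81 ≈ -1712.4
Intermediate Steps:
V(o, P) = 81
-138706/V(-235, 821) = -138706/81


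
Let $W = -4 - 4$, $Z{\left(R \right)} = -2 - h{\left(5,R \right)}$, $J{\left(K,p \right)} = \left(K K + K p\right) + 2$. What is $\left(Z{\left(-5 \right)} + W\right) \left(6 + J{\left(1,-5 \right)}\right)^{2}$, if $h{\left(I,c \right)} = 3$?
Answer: $-208$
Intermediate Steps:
$J{\left(K,p \right)} = 2 + K^{2} + K p$ ($J{\left(K,p \right)} = \left(K^{2} + K p\right) + 2 = 2 + K^{2} + K p$)
$Z{\left(R \right)} = -5$ ($Z{\left(R \right)} = -2 - 3 = -5$)
$W = -8$ ($W = -4 - 4 = -8$)
$\left(Z{\left(-5 \right)} + W\right) \left(6 + J{\left(1,-5 \right)}\right)^{2} = \left(-5 - 8\right) \left(6 + \left(2 + 1^{2} + 1 \left(-5\right)\right)\right)^{2} = - 13 \left(6 + \left(2 + 1 - 5\right)\right)^{2} = - 13 \left(6 - 2\right)^{2} = - 13 \cdot 4^{2} = \left(-13\right) 16 = -208$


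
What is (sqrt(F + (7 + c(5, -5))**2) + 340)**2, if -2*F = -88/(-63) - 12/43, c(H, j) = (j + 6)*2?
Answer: (307020 + sqrt(65592415))**2/815409 ≈ 1.2178e+5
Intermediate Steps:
c(H, j) = 12 + 2*j (c(H, j) = (6 + j)*2 = 12 + 2*j)
F = -1514/2709 (F = -(-88/(-63) - 12/43)/2 = -(-88*(-1/63) - 12*1/43)/2 = -(88/63 - 12/43)/2 = -1/2*3028/2709 = -1514/2709 ≈ -0.55888)
(sqrt(F + (7 + c(5, -5))**2) + 340)**2 = (sqrt(-1514/2709 + (7 + (12 + 2*(-5)))**2) + 340)**2 = (sqrt(-1514/2709 + (7 + (12 - 10))**2) + 340)**2 = (sqrt(-1514/2709 + (7 + 2)**2) + 340)**2 = (sqrt(-1514/2709 + 9**2) + 340)**2 = (sqrt(-1514/2709 + 81) + 340)**2 = (sqrt(217915/2709) + 340)**2 = (sqrt(65592415)/903 + 340)**2 = (340 + sqrt(65592415)/903)**2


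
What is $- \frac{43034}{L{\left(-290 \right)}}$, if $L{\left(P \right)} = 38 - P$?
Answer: $- \frac{21517}{164} \approx -131.2$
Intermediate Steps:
$- \frac{43034}{L{\left(-290 \right)}} = - \frac{43034}{38 - -290} = - \frac{43034}{38 + 290} = - \frac{43034}{328} = \left(-43034\right) \frac{1}{328} = - \frac{21517}{164}$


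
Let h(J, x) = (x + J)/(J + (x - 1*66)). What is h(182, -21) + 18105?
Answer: 1720136/95 ≈ 18107.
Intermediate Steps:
h(J, x) = (J + x)/(-66 + J + x) (h(J, x) = (J + x)/(J + (x - 66)) = (J + x)/(J + (-66 + x)) = (J + x)/(-66 + J + x))
h(182, -21) + 18105 = (182 - 21)/(-66 + 182 - 21) + 18105 = 161/95 + 18105 = 1720136/95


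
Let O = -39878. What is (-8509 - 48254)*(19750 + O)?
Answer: 1142525664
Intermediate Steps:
(-8509 - 48254)*(19750 + O) = (-8509 - 48254)*(19750 - 39878) = -56763*(-20128) = 1142525664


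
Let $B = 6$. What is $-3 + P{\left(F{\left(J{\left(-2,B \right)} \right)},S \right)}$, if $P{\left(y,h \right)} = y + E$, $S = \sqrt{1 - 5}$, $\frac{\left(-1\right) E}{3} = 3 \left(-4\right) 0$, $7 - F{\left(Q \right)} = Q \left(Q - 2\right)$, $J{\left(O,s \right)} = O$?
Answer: $-4$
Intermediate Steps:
$F{\left(Q \right)} = 7 - Q \left(-2 + Q\right)$ ($F{\left(Q \right)} = 7 - Q \left(Q - 2\right) = 7 - Q \left(-2 + Q\right)$)
$E = 0$ ($E = - 3 \cdot 3 \left(-4\right) 0 = - 3 \left(\left(-12\right) 0\right) = \left(-3\right) 0 = 0$)
$S = 2 i$ ($S = \sqrt{-4} = 2 i \approx 2.0 i$)
$P{\left(y,h \right)} = y$ ($P{\left(y,h \right)} = y + 0 = y$)
$-3 + P{\left(F{\left(J{\left(-2,B \right)} \right)},S \right)} = -3 + \left(7 - \left(-2\right)^{2} + 2 \left(-2\right)\right) = -3 - 1 = -4$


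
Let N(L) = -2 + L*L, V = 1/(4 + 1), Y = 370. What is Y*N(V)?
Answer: -3626/5 ≈ -725.20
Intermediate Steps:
V = ⅕ (V = 1/5 = ⅕ ≈ 0.20000)
N(L) = -2 + L²
Y*N(V) = 370*(-2 + (⅕)²) = 370*(-2 + 1/25) = 370*(-49/25) = -3626/5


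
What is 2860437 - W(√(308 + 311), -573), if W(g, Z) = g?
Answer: 2860437 - √619 ≈ 2.8604e+6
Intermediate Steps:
2860437 - W(√(308 + 311), -573) = 2860437 - √(308 + 311) = 2860437 - √619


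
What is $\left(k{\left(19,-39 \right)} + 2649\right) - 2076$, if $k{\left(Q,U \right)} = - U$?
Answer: $612$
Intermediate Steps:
$\left(k{\left(19,-39 \right)} + 2649\right) - 2076 = \left(\left(-1\right) \left(-39\right) + 2649\right) - 2076 = \left(39 + 2649\right) - 2076 = 2688 - 2076 = 612$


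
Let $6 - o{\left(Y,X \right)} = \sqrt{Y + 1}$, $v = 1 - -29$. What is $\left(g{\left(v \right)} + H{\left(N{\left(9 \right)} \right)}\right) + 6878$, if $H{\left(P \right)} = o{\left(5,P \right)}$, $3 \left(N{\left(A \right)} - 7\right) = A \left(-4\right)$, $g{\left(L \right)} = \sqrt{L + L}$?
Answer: $6884 - \sqrt{6} + 2 \sqrt{15} \approx 6889.3$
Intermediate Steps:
$v = 30$ ($v = 1 + 29 = 30$)
$o{\left(Y,X \right)} = 6 - \sqrt{1 + Y}$ ($o{\left(Y,X \right)} = 6 - \sqrt{Y + 1} = 6 - \sqrt{1 + Y}$)
$g{\left(L \right)} = \sqrt{2} \sqrt{L}$ ($g{\left(L \right)} = \sqrt{2 L} = \sqrt{2} \sqrt{L}$)
$N{\left(A \right)} = 7 - \frac{4 A}{3}$ ($N{\left(A \right)} = 7 + \frac{A \left(-4\right)}{3} = 7 + \frac{\left(-4\right) A}{3} = 7 - \frac{4 A}{3}$)
$H{\left(P \right)} = 6 - \sqrt{6}$ ($H{\left(P \right)} = 6 - \sqrt{1 + 5} = 6 - \sqrt{6}$)
$\left(g{\left(v \right)} + H{\left(N{\left(9 \right)} \right)}\right) + 6878 = \left(\sqrt{2} \sqrt{30} + \left(6 - \sqrt{6}\right)\right) + 6878 = \left(2 \sqrt{15} + \left(6 - \sqrt{6}\right)\right) + 6878 = \left(6 - \sqrt{6} + 2 \sqrt{15}\right) + 6878 = 6884 - \sqrt{6} + 2 \sqrt{15}$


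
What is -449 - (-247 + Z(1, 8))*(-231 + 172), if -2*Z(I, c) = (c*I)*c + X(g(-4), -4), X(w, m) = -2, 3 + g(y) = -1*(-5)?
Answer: -16851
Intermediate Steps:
g(y) = 2 (g(y) = -3 - 1*(-5) = -3 + 5 = 2)
Z(I, c) = 1 - I*c**2/2 (Z(I, c) = -((c*I)*c - 2)/2 = -((I*c)*c - 2)/2 = -(I*c**2 - 2)/2 = -(-2 + I*c**2)/2 = 1 - I*c**2/2)
-449 - (-247 + Z(1, 8))*(-231 + 172) = -449 - (-247 + (1 - 1/2*1*8**2))*(-231 + 172) = -449 - (-247 + (1 - 1/2*1*64))*(-59) = -449 - (-247 + (1 - 32))*(-59) = -449 - (-247 - 31)*(-59) = -449 - (-278)*(-59) = -449 - 1*16402 = -449 - 16402 = -16851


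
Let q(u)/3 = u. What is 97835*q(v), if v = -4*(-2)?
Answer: 2348040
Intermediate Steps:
v = 8
q(u) = 3*u
97835*q(v) = 97835*(3*8) = 97835*24 = 2348040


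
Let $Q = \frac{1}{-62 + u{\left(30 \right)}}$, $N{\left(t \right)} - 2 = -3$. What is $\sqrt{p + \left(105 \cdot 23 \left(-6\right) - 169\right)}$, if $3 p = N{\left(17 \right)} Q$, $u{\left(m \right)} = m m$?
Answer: $\frac{i \sqrt{92647755678}}{2514} \approx 121.07 i$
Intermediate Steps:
$u{\left(m \right)} = m^{2}$
$N{\left(t \right)} = -1$ ($N{\left(t \right)} = 2 - 3 = -1$)
$Q = \frac{1}{838}$ ($Q = \frac{1}{-62 + 30^{2}} = \frac{1}{-62 + 900} = \frac{1}{838} \approx 0.0011933$)
$p = - \frac{1}{2514}$ ($p = \frac{\left(-1\right) \frac{1}{838}}{3} = \frac{1}{3} \left(- \frac{1}{838}\right) = - \frac{1}{2514} \approx -0.00039777$)
$\sqrt{p + \left(105 \cdot 23 \left(-6\right) - 169\right)} = \sqrt{- \frac{1}{2514} + \left(105 \cdot 23 \left(-6\right) - 169\right)} = \sqrt{- \frac{1}{2514} + \left(105 \left(-138\right) - 169\right)} = \sqrt{- \frac{1}{2514} - 14659} = \sqrt{- \frac{36852727}{2514}} = \frac{i \sqrt{92647755678}}{2514}$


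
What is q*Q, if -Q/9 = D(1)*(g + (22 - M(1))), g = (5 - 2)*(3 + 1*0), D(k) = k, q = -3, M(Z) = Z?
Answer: 810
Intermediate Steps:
g = 9 (g = 3*(3 + 0) = 3*3 = 9)
Q = -270 (Q = -9*(9 + (22 - 1*1)) = -9*(9 + (22 - 1)) = -9*(9 + 21) = -9*30 = -270)
q*Q = -3*(-270) = 810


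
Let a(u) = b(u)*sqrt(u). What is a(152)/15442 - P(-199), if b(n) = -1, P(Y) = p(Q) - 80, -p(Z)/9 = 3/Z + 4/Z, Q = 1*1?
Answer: 143 - sqrt(38)/7721 ≈ 143.00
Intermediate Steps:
Q = 1
p(Z) = -63/Z (p(Z) = -9*(3/Z + 4/Z) = -63/Z)
P(Y) = -143 (P(Y) = -63/1 - 80 = -63*1 - 80 = -63 - 80 = -143)
a(u) = -sqrt(u)
a(152)/15442 - P(-199) = -sqrt(152)/15442 - 1*(-143) = -2*sqrt(38)*(1/15442) + 143 = -sqrt(38)/7721 + 143 = 143 - sqrt(38)/7721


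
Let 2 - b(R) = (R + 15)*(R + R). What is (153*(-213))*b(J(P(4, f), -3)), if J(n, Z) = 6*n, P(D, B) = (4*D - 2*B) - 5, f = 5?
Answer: 8147250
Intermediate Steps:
P(D, B) = -5 - 2*B + 4*D (P(D, B) = (-2*B + 4*D) - 5 = -5 - 2*B + 4*D)
b(R) = 2 - 2*R*(15 + R) (b(R) = 2 - (R + 15)*(R + R) = 2 - (15 + R)*2*R = 2 - 2*R*(15 + R))
(153*(-213))*b(J(P(4, f), -3)) = (153*(-213))*(2 - 180*(-5 - 2*5 + 4*4) - 2*36*(-5 - 2*5 + 4*4)²) = -32589*(2 - 180*(-5 - 10 + 16) - 2*36*(-5 - 10 + 16)²) = -32589*(2 - 180 - 2*(6*1)²) = -32589*(2 - 30*6 - 2*6²) = -32589*(2 - 180 - 2*36) = -32589*(2 - 180 - 72) = -32589*(-250) = 8147250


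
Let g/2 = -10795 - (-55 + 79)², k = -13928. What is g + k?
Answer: -36670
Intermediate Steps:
g = -22742 (g = 2*(-10795 - (-55 + 79)²) = 2*(-10795 - 1*24²) = 2*(-10795 - 1*576) = 2*(-10795 - 576) = 2*(-11371) = -22742)
g + k = -22742 - 13928 = -36670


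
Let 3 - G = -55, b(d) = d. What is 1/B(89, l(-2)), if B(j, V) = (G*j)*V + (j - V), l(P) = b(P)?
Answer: -1/10233 ≈ -9.7723e-5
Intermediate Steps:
l(P) = P
G = 58 (G = 3 - 1*(-55) = 3 + 55 = 58)
B(j, V) = j - V + 58*V*j (B(j, V) = (58*j)*V + (j - V) = 58*V*j + (j - V) = j - V + 58*V*j)
1/B(89, l(-2)) = 1/(89 - 1*(-2) + 58*(-2)*89) = 1/(89 + 2 - 10324) = 1/(-10233) = -1/10233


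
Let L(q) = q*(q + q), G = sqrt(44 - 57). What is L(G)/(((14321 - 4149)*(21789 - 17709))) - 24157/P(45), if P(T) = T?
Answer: -33418600583/62252640 ≈ -536.82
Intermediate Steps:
G = I*sqrt(13) (G = sqrt(-13) = I*sqrt(13) ≈ 3.6056*I)
L(q) = 2*q**2 (L(q) = q*(2*q) = 2*q**2)
L(G)/(((14321 - 4149)*(21789 - 17709))) - 24157/P(45) = (2*(I*sqrt(13))**2)/(((14321 - 4149)*(21789 - 17709))) - 24157/45 = (2*(-13))/((10172*4080)) - 24157*1/45 = -26/41501760 - 24157/45 = -26*1/41501760 - 24157/45 = -13/20750880 - 24157/45 = -33418600583/62252640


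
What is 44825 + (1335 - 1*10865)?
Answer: 35295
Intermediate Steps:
44825 + (1335 - 1*10865) = 44825 + (1335 - 10865) = 44825 - 9530 = 35295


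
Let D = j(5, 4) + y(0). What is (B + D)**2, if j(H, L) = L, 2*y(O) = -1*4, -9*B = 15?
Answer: 1/9 ≈ 0.11111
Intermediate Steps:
B = -5/3 (B = -1/9*15 = -5/3 ≈ -1.6667)
y(O) = -2 (y(O) = (-1*4)/2 = (1/2)*(-4) = -2)
D = 2 (D = 4 - 2 = 2)
(B + D)**2 = (-5/3 + 2)**2 = (1/3)**2 = 1/9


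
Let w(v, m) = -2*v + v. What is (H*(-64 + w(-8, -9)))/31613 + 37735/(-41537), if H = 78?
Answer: -1374350171/1313109181 ≈ -1.0466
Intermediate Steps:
w(v, m) = -v
(H*(-64 + w(-8, -9)))/31613 + 37735/(-41537) = (78*(-64 - 1*(-8)))/31613 + 37735/(-41537) = (78*(-64 + 8))*(1/31613) + 37735*(-1/41537) = (78*(-56))*(1/31613) - 37735/41537 = -4368*1/31613 - 37735/41537 = -4368/31613 - 37735/41537 = -1374350171/1313109181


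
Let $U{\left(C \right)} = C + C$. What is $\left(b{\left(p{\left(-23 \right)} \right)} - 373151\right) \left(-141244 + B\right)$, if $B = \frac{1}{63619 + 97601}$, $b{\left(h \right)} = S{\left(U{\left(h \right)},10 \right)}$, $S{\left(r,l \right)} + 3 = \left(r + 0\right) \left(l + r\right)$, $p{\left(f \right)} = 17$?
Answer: $\frac{1410526208710297}{26870} \approx 5.2494 \cdot 10^{10}$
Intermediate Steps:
$U{\left(C \right)} = 2 C$
$S{\left(r,l \right)} = -3 + r \left(l + r\right)$ ($S{\left(r,l \right)} = -3 + \left(r + 0\right) \left(l + r\right) = -3 + r \left(l + r\right)$)
$b{\left(h \right)} = -3 + 4 h^{2} + 20 h$ ($b{\left(h \right)} = -3 + \left(2 h\right)^{2} + 10 \cdot 2 h = -3 + 4 h^{2} + 20 h$)
$B = \frac{1}{161220} \approx 6.2027 \cdot 10^{-6}$
$\left(b{\left(p{\left(-23 \right)} \right)} - 373151\right) \left(-141244 + B\right) = \left(\left(-3 + 4 \cdot 17^{2} + 20 \cdot 17\right) - 373151\right) \left(-141244 + \frac{1}{161220}\right) = \left(\left(-3 + 4 \cdot 289 + 340\right) - 373151\right) \left(- \frac{22771357679}{161220}\right) = \left(\left(-3 + 1156 + 340\right) - 373151\right) \left(- \frac{22771357679}{161220}\right) = \left(1493 - 373151\right) \left(- \frac{22771357679}{161220}\right) = \left(-371658\right) \left(- \frac{22771357679}{161220}\right) = \frac{1410526208710297}{26870}$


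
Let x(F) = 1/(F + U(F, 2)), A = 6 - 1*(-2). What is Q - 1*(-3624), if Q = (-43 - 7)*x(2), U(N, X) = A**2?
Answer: 119567/33 ≈ 3623.2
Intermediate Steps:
A = 8 (A = 6 + 2 = 8)
U(N, X) = 64 (U(N, X) = 8**2 = 64)
x(F) = 1/(64 + F) (x(F) = 1/(F + 64) = 1/(64 + F))
Q = -25/33 (Q = (-43 - 7)/(64 + 2) = -50/66 = -50*1/66 = -25/33 ≈ -0.75758)
Q - 1*(-3624) = -25/33 - 1*(-3624) = -25/33 + 3624 = 119567/33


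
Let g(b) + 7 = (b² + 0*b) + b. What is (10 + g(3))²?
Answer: 225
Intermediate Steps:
g(b) = -7 + b + b² (g(b) = -7 + ((b² + 0*b) + b) = -7 + ((b² + 0) + b) = -7 + (b² + b) = -7 + (b + b²) = -7 + b + b²)
(10 + g(3))² = (10 + (-7 + 3 + 3²))² = (10 + (-7 + 3 + 9))² = (10 + 5)² = 15² = 225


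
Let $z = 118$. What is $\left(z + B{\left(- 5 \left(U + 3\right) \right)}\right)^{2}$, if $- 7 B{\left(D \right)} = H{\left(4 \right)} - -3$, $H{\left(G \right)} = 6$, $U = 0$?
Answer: $\frac{667489}{49} \approx 13622.0$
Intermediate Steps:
$B{\left(D \right)} = - \frac{9}{7}$ ($B{\left(D \right)} = - \frac{6 - -3}{7} = - \frac{6 + 3}{7} = \left(- \frac{1}{7}\right) 9 = - \frac{9}{7}$)
$\left(z + B{\left(- 5 \left(U + 3\right) \right)}\right)^{2} = \left(118 - \frac{9}{7}\right)^{2} = \left(\frac{817}{7}\right)^{2} = \frac{667489}{49}$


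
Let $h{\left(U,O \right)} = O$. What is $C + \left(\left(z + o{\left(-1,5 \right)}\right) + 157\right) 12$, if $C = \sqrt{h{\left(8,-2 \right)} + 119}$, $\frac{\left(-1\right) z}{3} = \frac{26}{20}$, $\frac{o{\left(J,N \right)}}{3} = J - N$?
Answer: $\frac{8106}{5} + 3 \sqrt{13} \approx 1632.0$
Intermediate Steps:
$o{\left(J,N \right)} = - 3 N + 3 J$ ($o{\left(J,N \right)} = 3 \left(J - N\right) = - 3 N + 3 J$)
$z = - \frac{39}{10}$ ($z = - 3 \cdot \frac{26}{20} = - 3 \cdot 26 \cdot \frac{1}{20} = \left(-3\right) \frac{13}{10} = - \frac{39}{10} \approx -3.9$)
$C = 3 \sqrt{13}$ ($C = \sqrt{-2 + 119} = \sqrt{117} = 3 \sqrt{13} \approx 10.817$)
$C + \left(\left(z + o{\left(-1,5 \right)}\right) + 157\right) 12 = 3 \sqrt{13} + \left(\left(- \frac{39}{10} + \left(\left(-3\right) 5 + 3 \left(-1\right)\right)\right) + 157\right) 12 = 3 \sqrt{13} + \left(\left(- \frac{39}{10} - 18\right) + 157\right) 12 = 3 \sqrt{13} + \left(- \frac{219}{10} + 157\right) 12 = 3 \sqrt{13} + \frac{1351}{10} \cdot 12 = 3 \sqrt{13} + \frac{8106}{5} = \frac{8106}{5} + 3 \sqrt{13}$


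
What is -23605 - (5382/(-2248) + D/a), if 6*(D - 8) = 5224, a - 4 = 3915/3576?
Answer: -486869578939/20478156 ≈ -23775.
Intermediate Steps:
a = 6073/1192 (a = 4 + 3915/3576 = 4 + 3915*(1/3576) = 4 + 1305/1192 = 6073/1192 ≈ 5.0948)
D = 2636/3 (D = 8 + (1/6)*5224 = 8 + 2612/3 = 2636/3 ≈ 878.67)
-23605 - (5382/(-2248) + D/a) = -23605 - (5382/(-2248) + 2636/(3*(6073/1192))) = -23605 - (5382*(-1/2248) + (2636/3)*(1192/6073)) = -23605 - (-2691/1124 + 3142112/18219) = -23605 - 1*3482706559/20478156 = -23605 - 3482706559/20478156 = -486869578939/20478156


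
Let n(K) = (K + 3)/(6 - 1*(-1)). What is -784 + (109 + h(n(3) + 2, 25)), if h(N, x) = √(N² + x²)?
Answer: -675 + 5*√1241/7 ≈ -649.84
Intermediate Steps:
n(K) = 3/7 + K/7 (n(K) = (3 + K)/(6 + 1) = (3 + K)/7 = (3 + K)*(⅐) = 3/7 + K/7)
-784 + (109 + h(n(3) + 2, 25)) = -784 + (109 + √(((3/7 + (⅐)*3) + 2)² + 25²)) = -784 + (109 + √(((3/7 + 3/7) + 2)² + 625)) = -784 + (109 + √((6/7 + 2)² + 625)) = -784 + (109 + √((20/7)² + 625)) = -784 + (109 + √(400/49 + 625)) = -784 + (109 + √(31025/49)) = -784 + (109 + 5*√1241/7) = -675 + 5*√1241/7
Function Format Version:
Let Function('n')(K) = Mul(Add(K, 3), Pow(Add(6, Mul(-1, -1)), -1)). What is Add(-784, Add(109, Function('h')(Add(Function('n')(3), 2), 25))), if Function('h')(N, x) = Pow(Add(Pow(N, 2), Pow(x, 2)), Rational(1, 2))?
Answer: Add(-675, Mul(Rational(5, 7), Pow(1241, Rational(1, 2)))) ≈ -649.84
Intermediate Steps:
Function('n')(K) = Add(Rational(3, 7), Mul(Rational(1, 7), K)) (Function('n')(K) = Mul(Add(3, K), Pow(Add(6, 1), -1)) = Mul(Add(3, K), Pow(7, -1)) = Mul(Add(3, K), Rational(1, 7)) = Add(Rational(3, 7), Mul(Rational(1, 7), K)))
Add(-784, Add(109, Function('h')(Add(Function('n')(3), 2), 25))) = Add(-784, Add(109, Pow(Add(Pow(Add(Add(Rational(3, 7), Mul(Rational(1, 7), 3)), 2), 2), Pow(25, 2)), Rational(1, 2)))) = Add(-784, Add(109, Pow(Add(Pow(Add(Add(Rational(3, 7), Rational(3, 7)), 2), 2), 625), Rational(1, 2)))) = Add(-784, Add(109, Pow(Add(Pow(Add(Rational(6, 7), 2), 2), 625), Rational(1, 2)))) = Add(-784, Add(109, Pow(Add(Pow(Rational(20, 7), 2), 625), Rational(1, 2)))) = Add(-784, Add(109, Pow(Add(Rational(400, 49), 625), Rational(1, 2)))) = Add(-784, Add(109, Pow(Rational(31025, 49), Rational(1, 2)))) = Add(-784, Add(109, Mul(Rational(5, 7), Pow(1241, Rational(1, 2))))) = Add(-675, Mul(Rational(5, 7), Pow(1241, Rational(1, 2))))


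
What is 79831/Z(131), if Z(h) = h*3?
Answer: 79831/393 ≈ 203.13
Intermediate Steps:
Z(h) = 3*h
79831/Z(131) = 79831/((3*131)) = 79831/393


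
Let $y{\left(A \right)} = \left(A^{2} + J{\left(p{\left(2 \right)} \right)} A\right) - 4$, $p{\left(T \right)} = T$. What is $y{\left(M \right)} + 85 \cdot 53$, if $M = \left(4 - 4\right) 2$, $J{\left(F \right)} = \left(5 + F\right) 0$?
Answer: $4501$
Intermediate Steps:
$J{\left(F \right)} = 0$
$M = 0$ ($M = 0 \cdot 2 = 0$)
$y{\left(A \right)} = -4 + A^{2}$ ($y{\left(A \right)} = \left(A^{2} + 0 A\right) - 4 = \left(A^{2} + 0\right) - 4 = A^{2} - 4 = -4 + A^{2}$)
$y{\left(M \right)} + 85 \cdot 53 = \left(-4 + 0^{2}\right) + 85 \cdot 53 = \left(-4 + 0\right) + 4505 = -4 + 4505 = 4501$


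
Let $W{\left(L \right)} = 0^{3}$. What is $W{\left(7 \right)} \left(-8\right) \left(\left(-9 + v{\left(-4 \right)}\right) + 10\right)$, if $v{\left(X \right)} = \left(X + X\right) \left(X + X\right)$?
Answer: $0$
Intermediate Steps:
$v{\left(X \right)} = 4 X^{2}$ ($v{\left(X \right)} = 2 X 2 X = 4 X^{2}$)
$W{\left(L \right)} = 0$
$W{\left(7 \right)} \left(-8\right) \left(\left(-9 + v{\left(-4 \right)}\right) + 10\right) = 0 \left(-8\right) \left(\left(-9 + 4 \left(-4\right)^{2}\right) + 10\right) = 0 \left(\left(-9 + 4 \cdot 16\right) + 10\right) = 0 \left(\left(-9 + 64\right) + 10\right) = 0 \left(55 + 10\right) = 0 \cdot 65 = 0$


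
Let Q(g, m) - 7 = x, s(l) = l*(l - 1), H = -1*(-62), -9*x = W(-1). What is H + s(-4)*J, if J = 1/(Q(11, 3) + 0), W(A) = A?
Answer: 1037/16 ≈ 64.813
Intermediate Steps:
x = ⅑ (x = -⅑*(-1) = ⅑ ≈ 0.11111)
H = 62
s(l) = l*(-1 + l)
Q(g, m) = 64/9 (Q(g, m) = 7 + ⅑ = 64/9)
J = 9/64 (J = 1/(64/9 + 0) = 1/(64/9) = 9/64 ≈ 0.14063)
H + s(-4)*J = 62 - 4*(-1 - 4)*(9/64) = 62 - 4*(-5)*(9/64) = 62 + 20*(9/64) = 62 + 45/16 = 1037/16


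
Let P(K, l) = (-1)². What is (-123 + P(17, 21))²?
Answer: 14884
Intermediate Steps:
P(K, l) = 1
(-123 + P(17, 21))² = (-123 + 1)² = (-122)² = 14884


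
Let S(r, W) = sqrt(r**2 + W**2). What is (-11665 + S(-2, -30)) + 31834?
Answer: 20169 + 2*sqrt(226) ≈ 20199.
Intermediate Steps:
S(r, W) = sqrt(W**2 + r**2)
(-11665 + S(-2, -30)) + 31834 = (-11665 + sqrt((-30)**2 + (-2)**2)) + 31834 = (-11665 + sqrt(900 + 4)) + 31834 = (-11665 + sqrt(904)) + 31834 = (-11665 + 2*sqrt(226)) + 31834 = 20169 + 2*sqrt(226)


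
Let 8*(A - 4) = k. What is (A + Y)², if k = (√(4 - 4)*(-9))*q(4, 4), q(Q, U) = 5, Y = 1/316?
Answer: 1600225/99856 ≈ 16.025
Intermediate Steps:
Y = 1/316 ≈ 0.0031646
k = 0 (k = (√(4 - 4)*(-9))*5 = (√0*(-9))*5 = (0*(-9))*5 = 0*5 = 0)
A = 4 (A = 4 + (⅛)*0 = 4 + 0 = 4)
(A + Y)² = (4 + 1/316)² = (1265/316)² = 1600225/99856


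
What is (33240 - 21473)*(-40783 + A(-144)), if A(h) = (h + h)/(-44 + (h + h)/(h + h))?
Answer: -20632034227/43 ≈ -4.7981e+8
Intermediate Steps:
A(h) = -2*h/43 (A(h) = (2*h)/(-44 + (2*h)/((2*h))) = (2*h)/(-44 + (2*h)*(1/(2*h))) = (2*h)/(-44 + 1) = (2*h)/(-43) = (2*h)*(-1/43) = -2*h/43)
(33240 - 21473)*(-40783 + A(-144)) = (33240 - 21473)*(-40783 - 2/43*(-144)) = 11767*(-40783 + 288/43) = 11767*(-1753381/43) = -20632034227/43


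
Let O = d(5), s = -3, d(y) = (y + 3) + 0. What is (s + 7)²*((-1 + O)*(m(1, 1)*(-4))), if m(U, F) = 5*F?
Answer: -2240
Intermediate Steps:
d(y) = 3 + y (d(y) = (3 + y) + 0 = 3 + y)
O = 8 (O = 3 + 5 = 8)
(s + 7)²*((-1 + O)*(m(1, 1)*(-4))) = (-3 + 7)²*((-1 + 8)*((5*1)*(-4))) = 4²*(7*(5*(-4))) = 16*(7*(-20)) = 16*(-140) = -2240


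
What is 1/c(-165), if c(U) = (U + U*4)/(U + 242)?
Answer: -7/75 ≈ -0.093333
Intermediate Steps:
c(U) = 5*U/(242 + U) (c(U) = (U + 4*U)/(242 + U) = (5*U)/(242 + U) = 5*U/(242 + U))
1/c(-165) = 1/(5*(-165)/(242 - 165)) = 1/(5*(-165)/77) = 1/(5*(-165)*(1/77)) = 1/(-75/7) = -7/75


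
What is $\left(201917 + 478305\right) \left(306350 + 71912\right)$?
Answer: $257302134164$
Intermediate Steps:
$\left(201917 + 478305\right) \left(306350 + 71912\right) = 680222 \cdot 378262 = 257302134164$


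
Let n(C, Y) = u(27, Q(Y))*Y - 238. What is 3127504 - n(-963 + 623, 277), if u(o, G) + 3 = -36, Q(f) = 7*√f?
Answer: 3138545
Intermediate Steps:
u(o, G) = -39 (u(o, G) = -3 - 36 = -39)
n(C, Y) = -238 - 39*Y (n(C, Y) = -39*Y - 238 = -238 - 39*Y)
3127504 - n(-963 + 623, 277) = 3127504 - (-238 - 39*277) = 3127504 - (-238 - 10803) = 3127504 - 1*(-11041) = 3127504 + 11041 = 3138545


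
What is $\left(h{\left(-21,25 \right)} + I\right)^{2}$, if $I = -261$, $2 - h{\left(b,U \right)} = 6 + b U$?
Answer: $67600$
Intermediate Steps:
$h{\left(b,U \right)} = -4 - U b$ ($h{\left(b,U \right)} = 2 - \left(6 + b U\right) = 2 - \left(6 + U b\right) = -4 - U b$)
$\left(h{\left(-21,25 \right)} + I\right)^{2} = \left(\left(-4 - 25 \left(-21\right)\right) - 261\right)^{2} = \left(\left(-4 + 525\right) - 261\right)^{2} = \left(521 - 261\right)^{2} = 260^{2} = 67600$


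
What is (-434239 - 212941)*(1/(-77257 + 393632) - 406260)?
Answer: 16636474768640564/63275 ≈ 2.6292e+11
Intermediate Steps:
(-434239 - 212941)*(1/(-77257 + 393632) - 406260) = -647180*(1/316375 - 406260) = -647180*(-128530507499/316375) = 16636474768640564/63275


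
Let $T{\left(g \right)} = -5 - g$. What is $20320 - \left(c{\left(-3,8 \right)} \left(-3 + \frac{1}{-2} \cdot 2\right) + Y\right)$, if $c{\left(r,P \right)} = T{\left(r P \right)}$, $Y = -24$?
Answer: $20420$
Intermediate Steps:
$c{\left(r,P \right)} = -5 - P r$ ($c{\left(r,P \right)} = -5 - r P = -5 - P r$)
$20320 - \left(c{\left(-3,8 \right)} \left(-3 + \frac{1}{-2} \cdot 2\right) + Y\right) = 20320 - \left(\left(-5 - 8 \left(-3\right)\right) \left(-3 + \frac{1}{-2} \cdot 2\right) - 24\right) = 20320 - \left(\left(-5 + 24\right) \left(-3 - 1\right) - 24\right) = 20320 - \left(19 \left(-3 - 1\right) - 24\right) = 20320 - \left(19 \left(-4\right) - 24\right) = 20320 - \left(-76 - 24\right) = 20320 - -100 = 20320 + 100 = 20420$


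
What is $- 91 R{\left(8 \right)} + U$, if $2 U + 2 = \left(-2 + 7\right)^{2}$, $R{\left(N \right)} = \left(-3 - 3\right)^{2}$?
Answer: $- \frac{6529}{2} \approx -3264.5$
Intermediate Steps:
$R{\left(N \right)} = 36$ ($R{\left(N \right)} = \left(-6\right)^{2} = 36$)
$U = \frac{23}{2}$ ($U = -1 + \frac{\left(-2 + 7\right)^{2}}{2} = -1 + \frac{5^{2}}{2} = -1 + \frac{1}{2} \cdot 25 = -1 + \frac{25}{2} = \frac{23}{2} \approx 11.5$)
$- 91 R{\left(8 \right)} + U = \left(-91\right) 36 + \frac{23}{2} = -3276 + \frac{23}{2} = - \frac{6529}{2}$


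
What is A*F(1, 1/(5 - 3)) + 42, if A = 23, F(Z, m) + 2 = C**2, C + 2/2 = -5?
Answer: 824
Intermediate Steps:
C = -6 (C = -1 - 5 = -6)
F(Z, m) = 34 (F(Z, m) = -2 + (-6)**2 = -2 + 36 = 34)
A*F(1, 1/(5 - 3)) + 42 = 23*34 + 42 = 782 + 42 = 824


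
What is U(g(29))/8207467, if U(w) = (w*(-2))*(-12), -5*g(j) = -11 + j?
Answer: -432/41037335 ≈ -1.0527e-5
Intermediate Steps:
g(j) = 11/5 - j/5 (g(j) = -(-11 + j)/5 = 11/5 - j/5)
U(w) = 24*w (U(w) = -2*w*(-12) = 24*w)
U(g(29))/8207467 = (24*(11/5 - ⅕*29))/8207467 = (24*(11/5 - 29/5))*(1/8207467) = (24*(-18/5))*(1/8207467) = -432/5*1/8207467 = -432/41037335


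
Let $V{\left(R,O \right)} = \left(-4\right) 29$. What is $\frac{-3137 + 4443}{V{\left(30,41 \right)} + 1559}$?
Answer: $\frac{1306}{1443} \approx 0.90506$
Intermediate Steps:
$V{\left(R,O \right)} = -116$
$\frac{-3137 + 4443}{V{\left(30,41 \right)} + 1559} = \frac{-3137 + 4443}{-116 + 1559} = \frac{1306}{1443}$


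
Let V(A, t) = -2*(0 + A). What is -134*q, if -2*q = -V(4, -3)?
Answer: 536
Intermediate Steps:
V(A, t) = -2*A
q = -4 (q = -(-1)*(-2*4)/2 = -(-1)*(-8)/2 = -½*8 = -4)
-134*q = -134*(-4) = 536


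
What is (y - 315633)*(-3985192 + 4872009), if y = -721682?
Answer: -919908576355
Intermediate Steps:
(y - 315633)*(-3985192 + 4872009) = (-721682 - 315633)*(-3985192 + 4872009) = -1037315*886817 = -919908576355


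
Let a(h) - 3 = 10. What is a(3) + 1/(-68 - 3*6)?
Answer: 1117/86 ≈ 12.988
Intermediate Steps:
a(h) = 13 (a(h) = 3 + 10 = 13)
a(3) + 1/(-68 - 3*6) = 13 + 1/(-68 - 3*6) = 13 + 1/(-68 - 18) = 13 + 1/(-86) = 13 - 1/86 = 1117/86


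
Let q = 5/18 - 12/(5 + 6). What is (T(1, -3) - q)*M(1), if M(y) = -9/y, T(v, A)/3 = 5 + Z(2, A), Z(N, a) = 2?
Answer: -4319/22 ≈ -196.32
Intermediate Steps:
T(v, A) = 21 (T(v, A) = 3*(5 + 2) = 3*7 = 21)
q = -161/198 (q = 5*(1/18) - 12/11 = 5/18 - 12*1/11 = 5/18 - 12/11 = -161/198 ≈ -0.81313)
(T(1, -3) - q)*M(1) = (21 - 1*(-161/198))*(-9/1) = (21 + 161/198)*(-9*1) = (4319/198)*(-9) = -4319/22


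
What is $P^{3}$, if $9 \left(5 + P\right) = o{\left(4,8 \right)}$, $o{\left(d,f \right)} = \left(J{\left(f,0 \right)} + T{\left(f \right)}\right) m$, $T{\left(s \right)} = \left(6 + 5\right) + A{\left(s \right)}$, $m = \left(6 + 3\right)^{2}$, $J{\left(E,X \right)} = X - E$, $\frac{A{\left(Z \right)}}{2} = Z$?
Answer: $4574296$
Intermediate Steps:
$A{\left(Z \right)} = 2 Z$
$m = 81$ ($m = 9^{2} = 81$)
$T{\left(s \right)} = 11 + 2 s$ ($T{\left(s \right)} = \left(6 + 5\right) + 2 s = 11 + 2 s$)
$o{\left(d,f \right)} = 891 + 81 f$ ($o{\left(d,f \right)} = \left(\left(0 - f\right) + \left(11 + 2 f\right)\right) 81 = \left(- f + \left(11 + 2 f\right)\right) 81 = \left(11 + f\right) 81 = 891 + 81 f$)
$P = 166$ ($P = -5 + \frac{891 + 81 \cdot 8}{9} = -5 + \frac{891 + 648}{9} = -5 + \frac{1}{9} \cdot 1539 = -5 + 171 = 166$)
$P^{3} = 166^{3} = 4574296$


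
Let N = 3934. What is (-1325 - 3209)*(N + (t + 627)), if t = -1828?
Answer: -12391422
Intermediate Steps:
(-1325 - 3209)*(N + (t + 627)) = (-1325 - 3209)*(3934 + (-1828 + 627)) = -4534*(3934 - 1201) = -4534*2733 = -12391422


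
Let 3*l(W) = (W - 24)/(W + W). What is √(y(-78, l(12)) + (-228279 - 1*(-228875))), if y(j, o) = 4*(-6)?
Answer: 2*√143 ≈ 23.917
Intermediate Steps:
l(W) = (-24 + W)/(6*W) (l(W) = ((W - 24)/(W + W))/3 = ((-24 + W)/((2*W)))/3 = ((-24 + W)*(1/(2*W)))/3 = ((-24 + W)/(2*W))/3 = (-24 + W)/(6*W))
y(j, o) = -24
√(y(-78, l(12)) + (-228279 - 1*(-228875))) = √(-24 + (-228279 - 1*(-228875))) = √(-24 + (-228279 + 228875)) = √(-24 + 596) = √572 = 2*√143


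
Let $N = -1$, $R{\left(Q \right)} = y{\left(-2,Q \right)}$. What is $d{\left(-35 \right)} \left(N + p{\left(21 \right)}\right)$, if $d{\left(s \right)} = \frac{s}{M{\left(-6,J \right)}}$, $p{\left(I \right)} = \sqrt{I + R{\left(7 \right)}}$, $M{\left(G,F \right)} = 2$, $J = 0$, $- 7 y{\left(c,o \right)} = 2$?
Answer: $\frac{35}{2} - \frac{5 \sqrt{1015}}{2} \approx -62.148$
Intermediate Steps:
$y{\left(c,o \right)} = - \frac{2}{7}$ ($y{\left(c,o \right)} = \left(- \frac{1}{7}\right) 2 = - \frac{2}{7}$)
$R{\left(Q \right)} = - \frac{2}{7}$
$p{\left(I \right)} = \sqrt{- \frac{2}{7} + I}$ ($p{\left(I \right)} = \sqrt{I - \frac{2}{7}} = \sqrt{- \frac{2}{7} + I}$)
$d{\left(s \right)} = \frac{s}{2}$
$d{\left(-35 \right)} \left(N + p{\left(21 \right)}\right) = \frac{1}{2} \left(-35\right) \left(-1 + \frac{\sqrt{-14 + 49 \cdot 21}}{7}\right) = - \frac{35 \left(-1 + \frac{\sqrt{-14 + 1029}}{7}\right)}{2} = - \frac{35 \left(-1 + \frac{\sqrt{1015}}{7}\right)}{2} = \frac{35}{2} - \frac{5 \sqrt{1015}}{2}$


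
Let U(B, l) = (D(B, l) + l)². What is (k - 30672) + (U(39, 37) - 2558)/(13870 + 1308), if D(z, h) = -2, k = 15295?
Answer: -233393439/15178 ≈ -15377.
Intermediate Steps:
U(B, l) = (-2 + l)²
(k - 30672) + (U(39, 37) - 2558)/(13870 + 1308) = (15295 - 30672) + ((-2 + 37)² - 2558)/(13870 + 1308) = -15377 + (35² - 2558)/15178 = -15377 + (1225 - 2558)*(1/15178) = -15377 - 1333*1/15178 = -15377 - 1333/15178 = -233393439/15178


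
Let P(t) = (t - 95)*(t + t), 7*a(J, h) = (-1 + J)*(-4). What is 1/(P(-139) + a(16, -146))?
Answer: 7/455304 ≈ 1.5374e-5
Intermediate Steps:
a(J, h) = 4/7 - 4*J/7 (a(J, h) = ((-1 + J)*(-4))/7 = (4 - 4*J)/7 = 4/7 - 4*J/7)
P(t) = 2*t*(-95 + t) (P(t) = (-95 + t)*(2*t) = 2*t*(-95 + t))
1/(P(-139) + a(16, -146)) = 1/(2*(-139)*(-95 - 139) + (4/7 - 4/7*16)) = 1/(2*(-139)*(-234) + (4/7 - 64/7)) = 1/(65052 - 60/7) = 1/(455304/7) = 7/455304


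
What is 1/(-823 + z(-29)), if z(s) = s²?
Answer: 1/18 ≈ 0.055556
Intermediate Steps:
1/(-823 + z(-29)) = 1/(-823 + (-29)²) = 1/(-823 + 841) = 1/18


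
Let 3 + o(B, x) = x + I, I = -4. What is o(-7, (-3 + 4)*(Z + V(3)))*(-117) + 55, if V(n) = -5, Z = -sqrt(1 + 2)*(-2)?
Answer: 1459 - 234*sqrt(3) ≈ 1053.7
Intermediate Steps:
Z = 2*sqrt(3) (Z = -sqrt(3)*(-2) = 2*sqrt(3) ≈ 3.4641)
o(B, x) = -7 + x (o(B, x) = -3 + (x - 4) = -3 + (-4 + x) = -7 + x)
o(-7, (-3 + 4)*(Z + V(3)))*(-117) + 55 = (-7 + (-3 + 4)*(2*sqrt(3) - 5))*(-117) + 55 = (-7 + 1*(-5 + 2*sqrt(3)))*(-117) + 55 = (-7 + (-5 + 2*sqrt(3)))*(-117) + 55 = (-12 + 2*sqrt(3))*(-117) + 55 = (1404 - 234*sqrt(3)) + 55 = 1459 - 234*sqrt(3)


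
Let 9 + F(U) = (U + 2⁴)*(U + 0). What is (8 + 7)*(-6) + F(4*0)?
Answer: -99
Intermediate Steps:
F(U) = -9 + U*(16 + U) (F(U) = -9 + (U + 2⁴)*(U + 0) = -9 + (U + 16)*U = -9 + (16 + U)*U = -9 + U*(16 + U))
(8 + 7)*(-6) + F(4*0) = (8 + 7)*(-6) + (-9 + (4*0)² + 16*(4*0)) = 15*(-6) + (-9 + 0² + 16*0) = -90 + (-9 + 0 + 0) = -90 - 9 = -99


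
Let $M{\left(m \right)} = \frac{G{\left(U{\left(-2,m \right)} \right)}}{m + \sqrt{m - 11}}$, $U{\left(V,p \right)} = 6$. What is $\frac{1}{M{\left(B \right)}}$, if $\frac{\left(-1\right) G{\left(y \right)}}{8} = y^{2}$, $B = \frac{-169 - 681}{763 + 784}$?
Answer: $\frac{25}{13104} - \frac{i \sqrt{95641}}{26208} \approx 0.0019078 - 0.0118 i$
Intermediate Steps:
$B = - \frac{50}{91}$ ($B = - \frac{850}{1547} = \left(-850\right) \frac{1}{1547} = - \frac{50}{91} \approx -0.54945$)
$G{\left(y \right)} = - 8 y^{2}$
$M{\left(m \right)} = - \frac{288}{m + \sqrt{-11 + m}}$ ($M{\left(m \right)} = \frac{\left(-8\right) 6^{2}}{m + \sqrt{m - 11}} = \frac{\left(-8\right) 36}{m + \sqrt{-11 + m}} = \frac{1}{m + \sqrt{-11 + m}} \left(-288\right) = - \frac{288}{m + \sqrt{-11 + m}}$)
$\frac{1}{M{\left(B \right)}} = \frac{1}{\left(-288\right) \frac{1}{- \frac{50}{91} + \sqrt{-11 - \frac{50}{91}}}} = \frac{1}{\left(-288\right) \frac{1}{- \frac{50}{91} + \sqrt{- \frac{1051}{91}}}} = \frac{1}{\left(-288\right) \frac{1}{- \frac{50}{91} + \frac{i \sqrt{95641}}{91}}} = \frac{25}{13104} - \frac{i \sqrt{95641}}{26208}$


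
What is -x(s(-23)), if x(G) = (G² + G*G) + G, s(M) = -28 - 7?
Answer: -2415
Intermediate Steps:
s(M) = -35
x(G) = G + 2*G² (x(G) = (G² + G²) + G = 2*G² + G = G + 2*G²)
-x(s(-23)) = -(-35)*(1 + 2*(-35)) = -(-35)*(1 - 70) = -(-35)*(-69) = -1*2415 = -2415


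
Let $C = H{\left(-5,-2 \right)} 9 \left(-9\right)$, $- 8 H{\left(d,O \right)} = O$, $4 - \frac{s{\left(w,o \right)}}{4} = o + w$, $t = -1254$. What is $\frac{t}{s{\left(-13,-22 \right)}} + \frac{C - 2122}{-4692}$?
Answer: $- \frac{1849859}{243984} \approx -7.5819$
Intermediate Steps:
$s{\left(w,o \right)} = 16 - 4 o - 4 w$ ($s{\left(w,o \right)} = 16 - 4 \left(o + w\right) = 16 - \left(4 o + 4 w\right) = 16 - 4 o - 4 w$)
$H{\left(d,O \right)} = - \frac{O}{8}$
$C = - \frac{81}{4}$ ($C = \left(- \frac{1}{8}\right) \left(-2\right) 9 \left(-9\right) = \frac{1}{4} \cdot 9 \left(-9\right) = \frac{9}{4} \left(-9\right) = - \frac{81}{4} \approx -20.25$)
$\frac{t}{s{\left(-13,-22 \right)}} + \frac{C - 2122}{-4692} = - \frac{1254}{16 - -88 - -52} + \frac{- \frac{81}{4} - 2122}{-4692} = - \frac{1254}{16 + 88 + 52} - - \frac{8569}{18768} = - \frac{1254}{156} + \frac{8569}{18768} = \left(-1254\right) \frac{1}{156} + \frac{8569}{18768} = - \frac{209}{26} + \frac{8569}{18768} = - \frac{1849859}{243984}$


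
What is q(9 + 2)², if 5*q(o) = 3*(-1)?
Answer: 9/25 ≈ 0.36000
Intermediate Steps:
q(o) = -⅗ (q(o) = (3*(-1))/5 = (⅕)*(-3) = -⅗)
q(9 + 2)² = (-⅗)² = 9/25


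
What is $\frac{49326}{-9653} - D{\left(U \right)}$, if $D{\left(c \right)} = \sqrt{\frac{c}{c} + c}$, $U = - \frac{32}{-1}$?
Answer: $- \frac{49326}{9653} - \sqrt{33} \approx -10.854$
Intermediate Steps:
$U = 32$ ($U = \left(-32\right) \left(-1\right) = 32$)
$D{\left(c \right)} = \sqrt{1 + c}$
$\frac{49326}{-9653} - D{\left(U \right)} = \frac{49326}{-9653} - \sqrt{1 + 32} = 49326 \left(- \frac{1}{9653}\right) - \sqrt{33} = - \frac{49326}{9653} - \sqrt{33}$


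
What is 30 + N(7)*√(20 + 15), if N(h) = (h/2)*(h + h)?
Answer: 30 + 49*√35 ≈ 319.89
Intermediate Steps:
N(h) = h² (N(h) = (h*(½))*(2*h) = (h/2)*(2*h) = h²)
30 + N(7)*√(20 + 15) = 30 + 7²*√(20 + 15) = 30 + 49*√35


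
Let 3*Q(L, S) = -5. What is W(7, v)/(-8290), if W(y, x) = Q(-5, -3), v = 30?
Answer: 1/4974 ≈ 0.00020105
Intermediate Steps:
Q(L, S) = -5/3 (Q(L, S) = (⅓)*(-5) = -5/3)
W(y, x) = -5/3
W(7, v)/(-8290) = -5/3/(-8290) = -5/3*(-1/8290) = 1/4974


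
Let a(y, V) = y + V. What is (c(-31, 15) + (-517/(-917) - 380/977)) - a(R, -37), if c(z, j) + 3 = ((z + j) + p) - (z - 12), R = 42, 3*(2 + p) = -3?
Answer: 14491193/895909 ≈ 16.175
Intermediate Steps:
p = -3 (p = -2 + (⅓)*(-3) = -2 - 1 = -3)
a(y, V) = V + y
c(z, j) = 6 + j (c(z, j) = -3 + (((z + j) - 3) - (z - 12)) = -3 + (((j + z) - 3) - (-12 + z)) = -3 + ((-3 + j + z) + (12 - z)) = -3 + (9 + j) = 6 + j)
(c(-31, 15) + (-517/(-917) - 380/977)) - a(R, -37) = ((6 + 15) + (-517/(-917) - 380/977)) - (-37 + 42) = (21 + (-517*(-1/917) - 380*1/977)) - 1*5 = (21 + (517/917 - 380/977)) - 5 = (21 + 156649/895909) - 5 = 18970738/895909 - 5 = 14491193/895909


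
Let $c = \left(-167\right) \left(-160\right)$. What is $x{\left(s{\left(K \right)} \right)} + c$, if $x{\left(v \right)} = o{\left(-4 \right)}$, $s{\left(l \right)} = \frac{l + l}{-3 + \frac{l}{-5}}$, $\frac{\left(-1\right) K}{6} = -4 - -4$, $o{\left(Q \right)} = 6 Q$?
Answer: $26696$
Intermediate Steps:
$K = 0$ ($K = - 6 \left(-4 - -4\right) = - 6 \left(-4 + 4\right) = \left(-6\right) 0 = 0$)
$s{\left(l \right)} = \frac{2 l}{-3 - \frac{l}{5}}$ ($s{\left(l \right)} = \frac{2 l}{-3 + l \left(- \frac{1}{5}\right)} = \frac{2 l}{-3 - \frac{l}{5}}$)
$x{\left(v \right)} = -24$ ($x{\left(v \right)} = 6 \left(-4\right) = -24$)
$c = 26720$
$x{\left(s{\left(K \right)} \right)} + c = -24 + 26720 = 26696$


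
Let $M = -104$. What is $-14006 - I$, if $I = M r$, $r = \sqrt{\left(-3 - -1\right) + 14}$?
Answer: $-14006 + 208 \sqrt{3} \approx -13646.0$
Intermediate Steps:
$r = 2 \sqrt{3}$ ($r = \sqrt{\left(-3 + 1\right) + 14} = \sqrt{-2 + 14} = \sqrt{12} = 2 \sqrt{3} \approx 3.4641$)
$I = - 208 \sqrt{3}$ ($I = - 104 \cdot 2 \sqrt{3} = - 208 \sqrt{3} \approx -360.27$)
$-14006 - I = -14006 - - 208 \sqrt{3} = -14006 + 208 \sqrt{3}$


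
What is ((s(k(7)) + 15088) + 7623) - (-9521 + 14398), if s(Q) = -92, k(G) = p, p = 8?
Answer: 17742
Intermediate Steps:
k(G) = 8
((s(k(7)) + 15088) + 7623) - (-9521 + 14398) = ((-92 + 15088) + 7623) - (-9521 + 14398) = (14996 + 7623) - 1*4877 = 22619 - 4877 = 17742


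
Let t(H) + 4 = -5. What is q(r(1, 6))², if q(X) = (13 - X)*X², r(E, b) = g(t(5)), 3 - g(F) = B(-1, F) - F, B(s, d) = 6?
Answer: 12960000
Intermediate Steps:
t(H) = -9 (t(H) = -4 - 5 = -9)
g(F) = -3 + F (g(F) = 3 - (6 - F) = 3 + (-6 + F) = -3 + F)
r(E, b) = -12 (r(E, b) = -3 - 9 = -12)
q(X) = X²*(13 - X)
q(r(1, 6))² = ((-12)²*(13 - 1*(-12)))² = (144*(13 + 12))² = (144*25)² = 3600² = 12960000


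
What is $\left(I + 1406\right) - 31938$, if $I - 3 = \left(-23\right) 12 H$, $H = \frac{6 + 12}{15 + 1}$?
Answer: $- \frac{61679}{2} \approx -30840.0$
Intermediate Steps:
$H = \frac{9}{8}$ ($H = \frac{18}{16} = 18 \cdot \frac{1}{16} = \frac{9}{8} \approx 1.125$)
$I = - \frac{615}{2}$ ($I = 3 + \left(-23\right) 12 \cdot \frac{9}{8} = 3 - \frac{621}{2} = - \frac{615}{2} \approx -307.5$)
$\left(I + 1406\right) - 31938 = \left(- \frac{615}{2} + 1406\right) - 31938 = \frac{2197}{2} - 31938 = - \frac{61679}{2}$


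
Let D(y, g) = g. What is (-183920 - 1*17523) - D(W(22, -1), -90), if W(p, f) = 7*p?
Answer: -201353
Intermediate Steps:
(-183920 - 1*17523) - D(W(22, -1), -90) = (-183920 - 1*17523) - 1*(-90) = (-183920 - 17523) + 90 = -201443 + 90 = -201353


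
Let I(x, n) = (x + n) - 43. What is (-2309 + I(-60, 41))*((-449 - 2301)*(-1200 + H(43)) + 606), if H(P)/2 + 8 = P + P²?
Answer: 16742565174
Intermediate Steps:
H(P) = -16 + 2*P + 2*P² (H(P) = -16 + 2*(P + P²) = -16 + (2*P + 2*P²) = -16 + 2*P + 2*P²)
I(x, n) = -43 + n + x (I(x, n) = (n + x) - 43 = -43 + n + x)
(-2309 + I(-60, 41))*((-449 - 2301)*(-1200 + H(43)) + 606) = (-2309 + (-43 + 41 - 60))*((-449 - 2301)*(-1200 + (-16 + 2*43 + 2*43²)) + 606) = (-2309 - 62)*(-2750*(-1200 + (-16 + 86 + 2*1849)) + 606) = -2371*(-2750*(-1200 + (-16 + 86 + 3698)) + 606) = -2371*(-2750*(-1200 + 3768) + 606) = -2371*(-2750*2568 + 606) = -2371*(-7062000 + 606) = -2371*(-7061394) = 16742565174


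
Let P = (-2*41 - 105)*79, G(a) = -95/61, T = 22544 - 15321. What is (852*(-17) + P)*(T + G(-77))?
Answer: -12887942556/61 ≈ -2.1128e+8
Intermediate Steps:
T = 7223
G(a) = -95/61 (G(a) = -95*1/61 = -95/61)
P = -14773 (P = (-82 - 105)*79 = -187*79 = -14773)
(852*(-17) + P)*(T + G(-77)) = (852*(-17) - 14773)*(7223 - 95/61) = (-14484 - 14773)*(440508/61) = -29257*440508/61 = -12887942556/61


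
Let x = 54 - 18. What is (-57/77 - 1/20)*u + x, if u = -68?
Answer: 34549/385 ≈ 89.738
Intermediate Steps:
x = 36
(-57/77 - 1/20)*u + x = (-57/77 - 1/20)*(-68) + 36 = -1217/1540*(-68) + 36 = 20689/385 + 36 = 34549/385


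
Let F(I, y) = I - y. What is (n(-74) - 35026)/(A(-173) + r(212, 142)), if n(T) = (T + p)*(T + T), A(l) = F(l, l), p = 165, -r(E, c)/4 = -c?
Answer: -24247/284 ≈ -85.377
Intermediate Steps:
r(E, c) = 4*c (r(E, c) = -(-4)*c = 4*c)
A(l) = 0 (A(l) = l - l = 0)
n(T) = 2*T*(165 + T) (n(T) = (T + 165)*(T + T) = (165 + T)*(2*T) = 2*T*(165 + T))
(n(-74) - 35026)/(A(-173) + r(212, 142)) = (2*(-74)*(165 - 74) - 35026)/(0 + 4*142) = (2*(-74)*91 - 35026)/(0 + 568) = (-13468 - 35026)/568 = -48494*1/568 = -24247/284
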